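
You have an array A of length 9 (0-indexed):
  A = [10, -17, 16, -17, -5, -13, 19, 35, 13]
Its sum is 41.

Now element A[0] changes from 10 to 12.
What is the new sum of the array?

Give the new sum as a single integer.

Old value at index 0: 10
New value at index 0: 12
Delta = 12 - 10 = 2
New sum = old_sum + delta = 41 + (2) = 43

Answer: 43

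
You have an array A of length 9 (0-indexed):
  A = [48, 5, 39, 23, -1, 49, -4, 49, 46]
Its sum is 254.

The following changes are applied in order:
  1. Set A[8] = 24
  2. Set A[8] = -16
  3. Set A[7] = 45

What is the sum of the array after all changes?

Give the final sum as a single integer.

Answer: 188

Derivation:
Initial sum: 254
Change 1: A[8] 46 -> 24, delta = -22, sum = 232
Change 2: A[8] 24 -> -16, delta = -40, sum = 192
Change 3: A[7] 49 -> 45, delta = -4, sum = 188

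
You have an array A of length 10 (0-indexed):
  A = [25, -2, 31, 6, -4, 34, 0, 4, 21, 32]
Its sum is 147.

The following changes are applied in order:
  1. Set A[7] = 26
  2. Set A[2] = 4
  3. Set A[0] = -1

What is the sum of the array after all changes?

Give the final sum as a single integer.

Initial sum: 147
Change 1: A[7] 4 -> 26, delta = 22, sum = 169
Change 2: A[2] 31 -> 4, delta = -27, sum = 142
Change 3: A[0] 25 -> -1, delta = -26, sum = 116

Answer: 116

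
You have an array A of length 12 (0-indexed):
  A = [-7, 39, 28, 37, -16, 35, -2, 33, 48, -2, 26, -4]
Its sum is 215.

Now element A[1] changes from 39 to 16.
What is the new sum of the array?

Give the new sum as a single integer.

Old value at index 1: 39
New value at index 1: 16
Delta = 16 - 39 = -23
New sum = old_sum + delta = 215 + (-23) = 192

Answer: 192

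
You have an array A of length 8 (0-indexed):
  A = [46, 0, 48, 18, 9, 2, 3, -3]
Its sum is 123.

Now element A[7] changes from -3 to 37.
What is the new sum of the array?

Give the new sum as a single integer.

Answer: 163

Derivation:
Old value at index 7: -3
New value at index 7: 37
Delta = 37 - -3 = 40
New sum = old_sum + delta = 123 + (40) = 163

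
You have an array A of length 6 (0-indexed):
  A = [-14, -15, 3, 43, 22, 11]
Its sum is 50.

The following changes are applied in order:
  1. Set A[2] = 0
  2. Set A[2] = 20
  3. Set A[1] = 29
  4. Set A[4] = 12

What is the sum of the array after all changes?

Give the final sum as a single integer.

Answer: 101

Derivation:
Initial sum: 50
Change 1: A[2] 3 -> 0, delta = -3, sum = 47
Change 2: A[2] 0 -> 20, delta = 20, sum = 67
Change 3: A[1] -15 -> 29, delta = 44, sum = 111
Change 4: A[4] 22 -> 12, delta = -10, sum = 101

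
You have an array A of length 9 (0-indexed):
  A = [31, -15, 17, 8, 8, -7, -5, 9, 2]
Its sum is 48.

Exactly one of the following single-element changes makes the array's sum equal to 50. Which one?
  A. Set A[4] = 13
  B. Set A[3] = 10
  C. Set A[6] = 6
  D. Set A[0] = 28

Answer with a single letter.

Option A: A[4] 8->13, delta=5, new_sum=48+(5)=53
Option B: A[3] 8->10, delta=2, new_sum=48+(2)=50 <-- matches target
Option C: A[6] -5->6, delta=11, new_sum=48+(11)=59
Option D: A[0] 31->28, delta=-3, new_sum=48+(-3)=45

Answer: B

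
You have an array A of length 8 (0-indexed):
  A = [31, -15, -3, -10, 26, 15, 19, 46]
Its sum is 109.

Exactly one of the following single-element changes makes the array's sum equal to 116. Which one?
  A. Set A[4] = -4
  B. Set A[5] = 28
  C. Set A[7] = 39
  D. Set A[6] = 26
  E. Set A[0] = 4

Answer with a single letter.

Option A: A[4] 26->-4, delta=-30, new_sum=109+(-30)=79
Option B: A[5] 15->28, delta=13, new_sum=109+(13)=122
Option C: A[7] 46->39, delta=-7, new_sum=109+(-7)=102
Option D: A[6] 19->26, delta=7, new_sum=109+(7)=116 <-- matches target
Option E: A[0] 31->4, delta=-27, new_sum=109+(-27)=82

Answer: D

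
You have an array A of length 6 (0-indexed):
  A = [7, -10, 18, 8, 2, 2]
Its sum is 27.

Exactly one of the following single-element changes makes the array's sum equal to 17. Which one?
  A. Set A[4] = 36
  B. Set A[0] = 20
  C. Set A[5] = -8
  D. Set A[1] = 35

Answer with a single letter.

Answer: C

Derivation:
Option A: A[4] 2->36, delta=34, new_sum=27+(34)=61
Option B: A[0] 7->20, delta=13, new_sum=27+(13)=40
Option C: A[5] 2->-8, delta=-10, new_sum=27+(-10)=17 <-- matches target
Option D: A[1] -10->35, delta=45, new_sum=27+(45)=72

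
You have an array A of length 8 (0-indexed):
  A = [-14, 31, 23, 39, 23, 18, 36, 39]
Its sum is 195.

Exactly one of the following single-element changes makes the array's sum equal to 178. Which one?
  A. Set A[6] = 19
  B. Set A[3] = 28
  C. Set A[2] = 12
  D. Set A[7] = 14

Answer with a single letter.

Option A: A[6] 36->19, delta=-17, new_sum=195+(-17)=178 <-- matches target
Option B: A[3] 39->28, delta=-11, new_sum=195+(-11)=184
Option C: A[2] 23->12, delta=-11, new_sum=195+(-11)=184
Option D: A[7] 39->14, delta=-25, new_sum=195+(-25)=170

Answer: A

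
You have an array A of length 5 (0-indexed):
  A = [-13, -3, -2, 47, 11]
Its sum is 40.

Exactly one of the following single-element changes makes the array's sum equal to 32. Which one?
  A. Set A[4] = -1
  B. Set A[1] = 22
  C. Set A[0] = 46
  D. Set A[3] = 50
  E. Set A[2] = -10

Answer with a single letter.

Answer: E

Derivation:
Option A: A[4] 11->-1, delta=-12, new_sum=40+(-12)=28
Option B: A[1] -3->22, delta=25, new_sum=40+(25)=65
Option C: A[0] -13->46, delta=59, new_sum=40+(59)=99
Option D: A[3] 47->50, delta=3, new_sum=40+(3)=43
Option E: A[2] -2->-10, delta=-8, new_sum=40+(-8)=32 <-- matches target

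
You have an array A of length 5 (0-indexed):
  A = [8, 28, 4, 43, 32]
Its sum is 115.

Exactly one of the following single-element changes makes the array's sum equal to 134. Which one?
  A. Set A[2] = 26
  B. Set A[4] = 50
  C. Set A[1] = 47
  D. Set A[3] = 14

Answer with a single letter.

Answer: C

Derivation:
Option A: A[2] 4->26, delta=22, new_sum=115+(22)=137
Option B: A[4] 32->50, delta=18, new_sum=115+(18)=133
Option C: A[1] 28->47, delta=19, new_sum=115+(19)=134 <-- matches target
Option D: A[3] 43->14, delta=-29, new_sum=115+(-29)=86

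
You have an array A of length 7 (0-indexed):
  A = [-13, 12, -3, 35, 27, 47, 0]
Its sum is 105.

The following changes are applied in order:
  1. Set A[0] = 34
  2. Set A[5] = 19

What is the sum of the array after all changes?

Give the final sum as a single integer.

Initial sum: 105
Change 1: A[0] -13 -> 34, delta = 47, sum = 152
Change 2: A[5] 47 -> 19, delta = -28, sum = 124

Answer: 124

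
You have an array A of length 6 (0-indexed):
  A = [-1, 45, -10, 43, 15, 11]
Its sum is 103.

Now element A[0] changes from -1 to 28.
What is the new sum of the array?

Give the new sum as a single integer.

Old value at index 0: -1
New value at index 0: 28
Delta = 28 - -1 = 29
New sum = old_sum + delta = 103 + (29) = 132

Answer: 132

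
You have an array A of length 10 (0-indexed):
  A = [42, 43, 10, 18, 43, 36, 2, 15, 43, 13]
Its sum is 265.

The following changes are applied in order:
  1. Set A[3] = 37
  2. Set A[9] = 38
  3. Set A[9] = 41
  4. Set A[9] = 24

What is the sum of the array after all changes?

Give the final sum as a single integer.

Answer: 295

Derivation:
Initial sum: 265
Change 1: A[3] 18 -> 37, delta = 19, sum = 284
Change 2: A[9] 13 -> 38, delta = 25, sum = 309
Change 3: A[9] 38 -> 41, delta = 3, sum = 312
Change 4: A[9] 41 -> 24, delta = -17, sum = 295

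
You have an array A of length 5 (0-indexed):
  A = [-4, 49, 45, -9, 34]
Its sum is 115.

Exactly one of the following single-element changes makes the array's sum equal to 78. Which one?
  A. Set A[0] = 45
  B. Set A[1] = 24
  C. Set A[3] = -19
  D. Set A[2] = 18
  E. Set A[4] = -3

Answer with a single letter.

Answer: E

Derivation:
Option A: A[0] -4->45, delta=49, new_sum=115+(49)=164
Option B: A[1] 49->24, delta=-25, new_sum=115+(-25)=90
Option C: A[3] -9->-19, delta=-10, new_sum=115+(-10)=105
Option D: A[2] 45->18, delta=-27, new_sum=115+(-27)=88
Option E: A[4] 34->-3, delta=-37, new_sum=115+(-37)=78 <-- matches target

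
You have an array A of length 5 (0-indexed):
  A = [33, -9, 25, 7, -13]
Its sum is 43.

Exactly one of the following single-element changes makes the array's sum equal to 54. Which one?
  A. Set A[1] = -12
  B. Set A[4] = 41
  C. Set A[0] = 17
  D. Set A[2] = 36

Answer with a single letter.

Option A: A[1] -9->-12, delta=-3, new_sum=43+(-3)=40
Option B: A[4] -13->41, delta=54, new_sum=43+(54)=97
Option C: A[0] 33->17, delta=-16, new_sum=43+(-16)=27
Option D: A[2] 25->36, delta=11, new_sum=43+(11)=54 <-- matches target

Answer: D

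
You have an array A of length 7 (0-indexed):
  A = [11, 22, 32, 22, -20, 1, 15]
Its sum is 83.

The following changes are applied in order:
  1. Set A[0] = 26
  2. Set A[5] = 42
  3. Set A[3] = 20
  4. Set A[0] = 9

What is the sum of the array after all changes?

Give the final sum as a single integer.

Answer: 120

Derivation:
Initial sum: 83
Change 1: A[0] 11 -> 26, delta = 15, sum = 98
Change 2: A[5] 1 -> 42, delta = 41, sum = 139
Change 3: A[3] 22 -> 20, delta = -2, sum = 137
Change 4: A[0] 26 -> 9, delta = -17, sum = 120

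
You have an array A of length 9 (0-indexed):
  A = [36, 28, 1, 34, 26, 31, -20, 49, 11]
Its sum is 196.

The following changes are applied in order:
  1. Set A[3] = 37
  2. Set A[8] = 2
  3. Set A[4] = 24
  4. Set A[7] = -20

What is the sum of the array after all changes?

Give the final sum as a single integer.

Initial sum: 196
Change 1: A[3] 34 -> 37, delta = 3, sum = 199
Change 2: A[8] 11 -> 2, delta = -9, sum = 190
Change 3: A[4] 26 -> 24, delta = -2, sum = 188
Change 4: A[7] 49 -> -20, delta = -69, sum = 119

Answer: 119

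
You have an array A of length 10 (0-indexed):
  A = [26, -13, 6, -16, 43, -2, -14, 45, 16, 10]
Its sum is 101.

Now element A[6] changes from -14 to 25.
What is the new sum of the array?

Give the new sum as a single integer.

Answer: 140

Derivation:
Old value at index 6: -14
New value at index 6: 25
Delta = 25 - -14 = 39
New sum = old_sum + delta = 101 + (39) = 140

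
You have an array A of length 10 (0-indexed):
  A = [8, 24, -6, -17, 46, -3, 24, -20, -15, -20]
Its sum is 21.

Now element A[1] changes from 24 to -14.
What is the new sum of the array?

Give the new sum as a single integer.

Answer: -17

Derivation:
Old value at index 1: 24
New value at index 1: -14
Delta = -14 - 24 = -38
New sum = old_sum + delta = 21 + (-38) = -17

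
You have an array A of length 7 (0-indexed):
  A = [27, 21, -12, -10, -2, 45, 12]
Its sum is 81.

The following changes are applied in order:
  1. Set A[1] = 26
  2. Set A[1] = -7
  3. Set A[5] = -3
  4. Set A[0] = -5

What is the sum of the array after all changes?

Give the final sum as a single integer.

Initial sum: 81
Change 1: A[1] 21 -> 26, delta = 5, sum = 86
Change 2: A[1] 26 -> -7, delta = -33, sum = 53
Change 3: A[5] 45 -> -3, delta = -48, sum = 5
Change 4: A[0] 27 -> -5, delta = -32, sum = -27

Answer: -27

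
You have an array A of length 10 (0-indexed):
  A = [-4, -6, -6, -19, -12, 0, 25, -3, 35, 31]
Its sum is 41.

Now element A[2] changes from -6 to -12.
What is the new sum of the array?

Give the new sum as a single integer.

Old value at index 2: -6
New value at index 2: -12
Delta = -12 - -6 = -6
New sum = old_sum + delta = 41 + (-6) = 35

Answer: 35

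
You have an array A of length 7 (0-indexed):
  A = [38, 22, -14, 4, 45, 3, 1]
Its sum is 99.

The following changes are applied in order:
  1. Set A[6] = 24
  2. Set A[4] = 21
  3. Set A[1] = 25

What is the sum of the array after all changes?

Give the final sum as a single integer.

Initial sum: 99
Change 1: A[6] 1 -> 24, delta = 23, sum = 122
Change 2: A[4] 45 -> 21, delta = -24, sum = 98
Change 3: A[1] 22 -> 25, delta = 3, sum = 101

Answer: 101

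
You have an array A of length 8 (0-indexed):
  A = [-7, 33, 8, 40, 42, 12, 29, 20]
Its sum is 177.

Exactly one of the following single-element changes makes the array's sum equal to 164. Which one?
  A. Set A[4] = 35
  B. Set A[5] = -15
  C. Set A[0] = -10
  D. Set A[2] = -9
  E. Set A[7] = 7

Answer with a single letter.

Answer: E

Derivation:
Option A: A[4] 42->35, delta=-7, new_sum=177+(-7)=170
Option B: A[5] 12->-15, delta=-27, new_sum=177+(-27)=150
Option C: A[0] -7->-10, delta=-3, new_sum=177+(-3)=174
Option D: A[2] 8->-9, delta=-17, new_sum=177+(-17)=160
Option E: A[7] 20->7, delta=-13, new_sum=177+(-13)=164 <-- matches target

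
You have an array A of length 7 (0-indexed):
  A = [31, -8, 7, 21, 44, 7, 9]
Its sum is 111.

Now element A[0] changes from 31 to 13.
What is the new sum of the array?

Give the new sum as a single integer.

Answer: 93

Derivation:
Old value at index 0: 31
New value at index 0: 13
Delta = 13 - 31 = -18
New sum = old_sum + delta = 111 + (-18) = 93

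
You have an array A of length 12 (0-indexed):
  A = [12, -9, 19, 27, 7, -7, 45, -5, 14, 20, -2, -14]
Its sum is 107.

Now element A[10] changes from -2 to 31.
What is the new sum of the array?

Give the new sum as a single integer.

Old value at index 10: -2
New value at index 10: 31
Delta = 31 - -2 = 33
New sum = old_sum + delta = 107 + (33) = 140

Answer: 140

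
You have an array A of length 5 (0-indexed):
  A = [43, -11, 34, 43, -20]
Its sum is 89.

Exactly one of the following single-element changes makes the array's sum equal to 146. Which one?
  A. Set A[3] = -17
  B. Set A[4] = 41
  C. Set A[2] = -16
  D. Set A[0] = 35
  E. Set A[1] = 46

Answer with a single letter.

Option A: A[3] 43->-17, delta=-60, new_sum=89+(-60)=29
Option B: A[4] -20->41, delta=61, new_sum=89+(61)=150
Option C: A[2] 34->-16, delta=-50, new_sum=89+(-50)=39
Option D: A[0] 43->35, delta=-8, new_sum=89+(-8)=81
Option E: A[1] -11->46, delta=57, new_sum=89+(57)=146 <-- matches target

Answer: E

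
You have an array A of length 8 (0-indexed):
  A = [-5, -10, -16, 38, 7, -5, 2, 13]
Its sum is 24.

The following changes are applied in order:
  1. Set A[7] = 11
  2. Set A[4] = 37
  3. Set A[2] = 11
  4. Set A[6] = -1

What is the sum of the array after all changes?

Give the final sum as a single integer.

Initial sum: 24
Change 1: A[7] 13 -> 11, delta = -2, sum = 22
Change 2: A[4] 7 -> 37, delta = 30, sum = 52
Change 3: A[2] -16 -> 11, delta = 27, sum = 79
Change 4: A[6] 2 -> -1, delta = -3, sum = 76

Answer: 76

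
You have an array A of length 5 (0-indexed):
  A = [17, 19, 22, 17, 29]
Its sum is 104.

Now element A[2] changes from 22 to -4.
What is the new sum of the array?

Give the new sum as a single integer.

Answer: 78

Derivation:
Old value at index 2: 22
New value at index 2: -4
Delta = -4 - 22 = -26
New sum = old_sum + delta = 104 + (-26) = 78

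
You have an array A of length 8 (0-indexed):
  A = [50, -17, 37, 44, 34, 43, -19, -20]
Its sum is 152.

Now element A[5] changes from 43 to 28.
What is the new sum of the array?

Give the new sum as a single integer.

Answer: 137

Derivation:
Old value at index 5: 43
New value at index 5: 28
Delta = 28 - 43 = -15
New sum = old_sum + delta = 152 + (-15) = 137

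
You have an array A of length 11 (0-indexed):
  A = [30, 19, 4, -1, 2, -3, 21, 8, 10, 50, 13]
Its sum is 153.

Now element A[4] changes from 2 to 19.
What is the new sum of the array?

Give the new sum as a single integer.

Old value at index 4: 2
New value at index 4: 19
Delta = 19 - 2 = 17
New sum = old_sum + delta = 153 + (17) = 170

Answer: 170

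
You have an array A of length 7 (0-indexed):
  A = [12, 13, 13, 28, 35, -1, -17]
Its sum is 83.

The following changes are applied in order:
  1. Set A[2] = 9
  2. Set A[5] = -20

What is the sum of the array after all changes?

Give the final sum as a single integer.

Answer: 60

Derivation:
Initial sum: 83
Change 1: A[2] 13 -> 9, delta = -4, sum = 79
Change 2: A[5] -1 -> -20, delta = -19, sum = 60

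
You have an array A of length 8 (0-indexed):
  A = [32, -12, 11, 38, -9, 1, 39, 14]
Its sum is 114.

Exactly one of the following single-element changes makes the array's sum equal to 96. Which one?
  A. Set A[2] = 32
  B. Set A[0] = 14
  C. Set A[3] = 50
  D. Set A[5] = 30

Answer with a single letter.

Option A: A[2] 11->32, delta=21, new_sum=114+(21)=135
Option B: A[0] 32->14, delta=-18, new_sum=114+(-18)=96 <-- matches target
Option C: A[3] 38->50, delta=12, new_sum=114+(12)=126
Option D: A[5] 1->30, delta=29, new_sum=114+(29)=143

Answer: B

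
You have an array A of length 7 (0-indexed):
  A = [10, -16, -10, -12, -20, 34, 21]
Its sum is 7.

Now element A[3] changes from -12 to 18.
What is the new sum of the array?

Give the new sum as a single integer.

Old value at index 3: -12
New value at index 3: 18
Delta = 18 - -12 = 30
New sum = old_sum + delta = 7 + (30) = 37

Answer: 37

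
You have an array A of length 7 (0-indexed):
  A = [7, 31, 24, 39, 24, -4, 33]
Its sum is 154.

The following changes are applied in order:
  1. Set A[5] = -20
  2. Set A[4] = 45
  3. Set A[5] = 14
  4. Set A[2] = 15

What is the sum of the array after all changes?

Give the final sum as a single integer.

Answer: 184

Derivation:
Initial sum: 154
Change 1: A[5] -4 -> -20, delta = -16, sum = 138
Change 2: A[4] 24 -> 45, delta = 21, sum = 159
Change 3: A[5] -20 -> 14, delta = 34, sum = 193
Change 4: A[2] 24 -> 15, delta = -9, sum = 184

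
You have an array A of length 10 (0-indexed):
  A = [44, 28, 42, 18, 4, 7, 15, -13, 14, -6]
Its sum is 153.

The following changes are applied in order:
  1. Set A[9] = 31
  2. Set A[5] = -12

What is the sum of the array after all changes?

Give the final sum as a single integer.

Answer: 171

Derivation:
Initial sum: 153
Change 1: A[9] -6 -> 31, delta = 37, sum = 190
Change 2: A[5] 7 -> -12, delta = -19, sum = 171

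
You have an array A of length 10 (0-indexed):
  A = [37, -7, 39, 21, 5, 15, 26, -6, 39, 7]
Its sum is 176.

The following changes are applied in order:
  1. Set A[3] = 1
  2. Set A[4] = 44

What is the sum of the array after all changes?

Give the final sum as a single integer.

Answer: 195

Derivation:
Initial sum: 176
Change 1: A[3] 21 -> 1, delta = -20, sum = 156
Change 2: A[4] 5 -> 44, delta = 39, sum = 195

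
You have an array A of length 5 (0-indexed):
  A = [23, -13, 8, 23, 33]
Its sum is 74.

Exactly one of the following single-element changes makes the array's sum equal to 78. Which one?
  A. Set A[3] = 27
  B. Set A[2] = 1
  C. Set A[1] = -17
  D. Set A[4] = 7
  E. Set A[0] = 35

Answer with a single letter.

Answer: A

Derivation:
Option A: A[3] 23->27, delta=4, new_sum=74+(4)=78 <-- matches target
Option B: A[2] 8->1, delta=-7, new_sum=74+(-7)=67
Option C: A[1] -13->-17, delta=-4, new_sum=74+(-4)=70
Option D: A[4] 33->7, delta=-26, new_sum=74+(-26)=48
Option E: A[0] 23->35, delta=12, new_sum=74+(12)=86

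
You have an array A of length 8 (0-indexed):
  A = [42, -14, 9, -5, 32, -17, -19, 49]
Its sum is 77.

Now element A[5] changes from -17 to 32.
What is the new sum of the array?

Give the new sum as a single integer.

Old value at index 5: -17
New value at index 5: 32
Delta = 32 - -17 = 49
New sum = old_sum + delta = 77 + (49) = 126

Answer: 126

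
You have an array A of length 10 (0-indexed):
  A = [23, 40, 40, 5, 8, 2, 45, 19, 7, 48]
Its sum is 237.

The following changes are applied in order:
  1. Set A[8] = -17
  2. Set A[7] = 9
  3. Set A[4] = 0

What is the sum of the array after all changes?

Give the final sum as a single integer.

Answer: 195

Derivation:
Initial sum: 237
Change 1: A[8] 7 -> -17, delta = -24, sum = 213
Change 2: A[7] 19 -> 9, delta = -10, sum = 203
Change 3: A[4] 8 -> 0, delta = -8, sum = 195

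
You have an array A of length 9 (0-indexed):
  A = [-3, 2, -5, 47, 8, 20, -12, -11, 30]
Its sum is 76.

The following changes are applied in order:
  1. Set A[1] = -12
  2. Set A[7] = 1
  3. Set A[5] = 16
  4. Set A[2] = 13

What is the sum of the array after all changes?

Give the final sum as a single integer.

Answer: 88

Derivation:
Initial sum: 76
Change 1: A[1] 2 -> -12, delta = -14, sum = 62
Change 2: A[7] -11 -> 1, delta = 12, sum = 74
Change 3: A[5] 20 -> 16, delta = -4, sum = 70
Change 4: A[2] -5 -> 13, delta = 18, sum = 88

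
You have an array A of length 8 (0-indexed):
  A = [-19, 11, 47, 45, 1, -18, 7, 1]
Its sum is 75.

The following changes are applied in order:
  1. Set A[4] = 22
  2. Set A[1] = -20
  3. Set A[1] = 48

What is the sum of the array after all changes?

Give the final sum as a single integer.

Initial sum: 75
Change 1: A[4] 1 -> 22, delta = 21, sum = 96
Change 2: A[1] 11 -> -20, delta = -31, sum = 65
Change 3: A[1] -20 -> 48, delta = 68, sum = 133

Answer: 133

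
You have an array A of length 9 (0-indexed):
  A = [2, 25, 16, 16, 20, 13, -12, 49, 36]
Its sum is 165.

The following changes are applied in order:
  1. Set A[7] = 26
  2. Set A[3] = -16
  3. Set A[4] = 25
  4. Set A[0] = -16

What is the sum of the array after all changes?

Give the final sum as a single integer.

Initial sum: 165
Change 1: A[7] 49 -> 26, delta = -23, sum = 142
Change 2: A[3] 16 -> -16, delta = -32, sum = 110
Change 3: A[4] 20 -> 25, delta = 5, sum = 115
Change 4: A[0] 2 -> -16, delta = -18, sum = 97

Answer: 97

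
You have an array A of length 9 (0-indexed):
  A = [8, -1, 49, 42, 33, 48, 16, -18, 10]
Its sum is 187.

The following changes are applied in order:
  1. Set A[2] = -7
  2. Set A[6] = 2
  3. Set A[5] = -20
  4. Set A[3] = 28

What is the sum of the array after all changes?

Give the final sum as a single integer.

Initial sum: 187
Change 1: A[2] 49 -> -7, delta = -56, sum = 131
Change 2: A[6] 16 -> 2, delta = -14, sum = 117
Change 3: A[5] 48 -> -20, delta = -68, sum = 49
Change 4: A[3] 42 -> 28, delta = -14, sum = 35

Answer: 35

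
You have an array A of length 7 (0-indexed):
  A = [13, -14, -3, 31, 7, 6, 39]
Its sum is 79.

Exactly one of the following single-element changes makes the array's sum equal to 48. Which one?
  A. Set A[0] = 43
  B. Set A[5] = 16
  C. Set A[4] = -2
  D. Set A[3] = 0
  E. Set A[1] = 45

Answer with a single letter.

Option A: A[0] 13->43, delta=30, new_sum=79+(30)=109
Option B: A[5] 6->16, delta=10, new_sum=79+(10)=89
Option C: A[4] 7->-2, delta=-9, new_sum=79+(-9)=70
Option D: A[3] 31->0, delta=-31, new_sum=79+(-31)=48 <-- matches target
Option E: A[1] -14->45, delta=59, new_sum=79+(59)=138

Answer: D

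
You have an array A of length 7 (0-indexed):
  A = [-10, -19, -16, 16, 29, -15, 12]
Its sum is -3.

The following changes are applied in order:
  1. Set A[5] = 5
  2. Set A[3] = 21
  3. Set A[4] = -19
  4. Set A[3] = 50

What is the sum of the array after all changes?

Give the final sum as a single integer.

Initial sum: -3
Change 1: A[5] -15 -> 5, delta = 20, sum = 17
Change 2: A[3] 16 -> 21, delta = 5, sum = 22
Change 3: A[4] 29 -> -19, delta = -48, sum = -26
Change 4: A[3] 21 -> 50, delta = 29, sum = 3

Answer: 3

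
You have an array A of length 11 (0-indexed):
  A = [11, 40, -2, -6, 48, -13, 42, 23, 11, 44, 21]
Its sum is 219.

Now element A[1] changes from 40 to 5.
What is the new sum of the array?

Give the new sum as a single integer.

Old value at index 1: 40
New value at index 1: 5
Delta = 5 - 40 = -35
New sum = old_sum + delta = 219 + (-35) = 184

Answer: 184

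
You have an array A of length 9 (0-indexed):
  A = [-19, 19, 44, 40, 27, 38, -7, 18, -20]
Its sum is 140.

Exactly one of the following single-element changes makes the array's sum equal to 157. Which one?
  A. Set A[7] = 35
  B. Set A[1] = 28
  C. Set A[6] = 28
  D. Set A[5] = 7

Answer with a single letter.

Option A: A[7] 18->35, delta=17, new_sum=140+(17)=157 <-- matches target
Option B: A[1] 19->28, delta=9, new_sum=140+(9)=149
Option C: A[6] -7->28, delta=35, new_sum=140+(35)=175
Option D: A[5] 38->7, delta=-31, new_sum=140+(-31)=109

Answer: A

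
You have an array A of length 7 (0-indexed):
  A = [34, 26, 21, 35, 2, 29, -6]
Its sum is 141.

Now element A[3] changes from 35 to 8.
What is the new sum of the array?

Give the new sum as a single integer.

Answer: 114

Derivation:
Old value at index 3: 35
New value at index 3: 8
Delta = 8 - 35 = -27
New sum = old_sum + delta = 141 + (-27) = 114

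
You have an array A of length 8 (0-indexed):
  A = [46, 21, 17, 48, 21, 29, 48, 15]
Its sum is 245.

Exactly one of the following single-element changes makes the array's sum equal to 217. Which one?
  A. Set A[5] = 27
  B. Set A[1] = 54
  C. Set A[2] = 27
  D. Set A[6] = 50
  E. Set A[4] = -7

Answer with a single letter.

Option A: A[5] 29->27, delta=-2, new_sum=245+(-2)=243
Option B: A[1] 21->54, delta=33, new_sum=245+(33)=278
Option C: A[2] 17->27, delta=10, new_sum=245+(10)=255
Option D: A[6] 48->50, delta=2, new_sum=245+(2)=247
Option E: A[4] 21->-7, delta=-28, new_sum=245+(-28)=217 <-- matches target

Answer: E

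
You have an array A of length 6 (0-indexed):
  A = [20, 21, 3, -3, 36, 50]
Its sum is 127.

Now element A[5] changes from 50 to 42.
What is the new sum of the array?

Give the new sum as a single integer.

Old value at index 5: 50
New value at index 5: 42
Delta = 42 - 50 = -8
New sum = old_sum + delta = 127 + (-8) = 119

Answer: 119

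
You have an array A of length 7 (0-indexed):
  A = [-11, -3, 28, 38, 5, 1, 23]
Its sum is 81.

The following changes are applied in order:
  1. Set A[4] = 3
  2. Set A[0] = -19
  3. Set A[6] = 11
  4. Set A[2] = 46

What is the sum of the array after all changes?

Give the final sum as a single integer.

Initial sum: 81
Change 1: A[4] 5 -> 3, delta = -2, sum = 79
Change 2: A[0] -11 -> -19, delta = -8, sum = 71
Change 3: A[6] 23 -> 11, delta = -12, sum = 59
Change 4: A[2] 28 -> 46, delta = 18, sum = 77

Answer: 77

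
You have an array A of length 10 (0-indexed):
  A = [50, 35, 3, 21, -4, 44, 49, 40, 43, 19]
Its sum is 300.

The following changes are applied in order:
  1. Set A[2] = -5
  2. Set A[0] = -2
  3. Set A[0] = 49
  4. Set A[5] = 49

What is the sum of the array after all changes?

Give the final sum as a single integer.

Answer: 296

Derivation:
Initial sum: 300
Change 1: A[2] 3 -> -5, delta = -8, sum = 292
Change 2: A[0] 50 -> -2, delta = -52, sum = 240
Change 3: A[0] -2 -> 49, delta = 51, sum = 291
Change 4: A[5] 44 -> 49, delta = 5, sum = 296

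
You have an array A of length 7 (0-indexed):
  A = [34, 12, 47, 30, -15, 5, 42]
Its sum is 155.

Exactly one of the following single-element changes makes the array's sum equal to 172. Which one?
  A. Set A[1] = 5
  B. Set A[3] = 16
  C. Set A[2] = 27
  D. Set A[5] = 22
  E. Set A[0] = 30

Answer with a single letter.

Option A: A[1] 12->5, delta=-7, new_sum=155+(-7)=148
Option B: A[3] 30->16, delta=-14, new_sum=155+(-14)=141
Option C: A[2] 47->27, delta=-20, new_sum=155+(-20)=135
Option D: A[5] 5->22, delta=17, new_sum=155+(17)=172 <-- matches target
Option E: A[0] 34->30, delta=-4, new_sum=155+(-4)=151

Answer: D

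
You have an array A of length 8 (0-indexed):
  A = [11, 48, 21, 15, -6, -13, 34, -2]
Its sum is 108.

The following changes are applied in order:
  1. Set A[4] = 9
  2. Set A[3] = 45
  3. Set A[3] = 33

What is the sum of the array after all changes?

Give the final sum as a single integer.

Initial sum: 108
Change 1: A[4] -6 -> 9, delta = 15, sum = 123
Change 2: A[3] 15 -> 45, delta = 30, sum = 153
Change 3: A[3] 45 -> 33, delta = -12, sum = 141

Answer: 141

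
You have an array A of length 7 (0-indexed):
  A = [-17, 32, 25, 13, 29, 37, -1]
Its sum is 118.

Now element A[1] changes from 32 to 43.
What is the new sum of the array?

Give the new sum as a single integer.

Old value at index 1: 32
New value at index 1: 43
Delta = 43 - 32 = 11
New sum = old_sum + delta = 118 + (11) = 129

Answer: 129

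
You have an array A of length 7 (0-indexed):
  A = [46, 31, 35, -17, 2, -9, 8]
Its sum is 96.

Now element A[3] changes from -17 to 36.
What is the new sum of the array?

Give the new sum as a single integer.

Answer: 149

Derivation:
Old value at index 3: -17
New value at index 3: 36
Delta = 36 - -17 = 53
New sum = old_sum + delta = 96 + (53) = 149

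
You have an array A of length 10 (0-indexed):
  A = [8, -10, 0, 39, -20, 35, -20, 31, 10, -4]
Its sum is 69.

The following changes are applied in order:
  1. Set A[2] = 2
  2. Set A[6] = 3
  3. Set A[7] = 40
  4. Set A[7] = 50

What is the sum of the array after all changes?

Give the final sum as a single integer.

Answer: 113

Derivation:
Initial sum: 69
Change 1: A[2] 0 -> 2, delta = 2, sum = 71
Change 2: A[6] -20 -> 3, delta = 23, sum = 94
Change 3: A[7] 31 -> 40, delta = 9, sum = 103
Change 4: A[7] 40 -> 50, delta = 10, sum = 113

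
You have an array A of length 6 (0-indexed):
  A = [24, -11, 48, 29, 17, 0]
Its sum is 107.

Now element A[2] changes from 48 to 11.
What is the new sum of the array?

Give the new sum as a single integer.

Answer: 70

Derivation:
Old value at index 2: 48
New value at index 2: 11
Delta = 11 - 48 = -37
New sum = old_sum + delta = 107 + (-37) = 70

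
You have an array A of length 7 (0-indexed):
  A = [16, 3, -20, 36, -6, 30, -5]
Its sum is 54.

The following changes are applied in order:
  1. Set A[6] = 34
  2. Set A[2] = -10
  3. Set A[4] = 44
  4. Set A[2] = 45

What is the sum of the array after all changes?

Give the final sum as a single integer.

Initial sum: 54
Change 1: A[6] -5 -> 34, delta = 39, sum = 93
Change 2: A[2] -20 -> -10, delta = 10, sum = 103
Change 3: A[4] -6 -> 44, delta = 50, sum = 153
Change 4: A[2] -10 -> 45, delta = 55, sum = 208

Answer: 208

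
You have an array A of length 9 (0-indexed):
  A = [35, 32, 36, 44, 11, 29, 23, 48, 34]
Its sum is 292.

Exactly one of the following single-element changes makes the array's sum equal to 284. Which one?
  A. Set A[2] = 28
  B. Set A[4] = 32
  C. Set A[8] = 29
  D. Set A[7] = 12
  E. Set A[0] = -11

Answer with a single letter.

Answer: A

Derivation:
Option A: A[2] 36->28, delta=-8, new_sum=292+(-8)=284 <-- matches target
Option B: A[4] 11->32, delta=21, new_sum=292+(21)=313
Option C: A[8] 34->29, delta=-5, new_sum=292+(-5)=287
Option D: A[7] 48->12, delta=-36, new_sum=292+(-36)=256
Option E: A[0] 35->-11, delta=-46, new_sum=292+(-46)=246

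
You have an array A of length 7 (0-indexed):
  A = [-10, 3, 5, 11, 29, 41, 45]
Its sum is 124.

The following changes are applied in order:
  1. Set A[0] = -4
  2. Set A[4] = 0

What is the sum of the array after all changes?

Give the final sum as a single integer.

Initial sum: 124
Change 1: A[0] -10 -> -4, delta = 6, sum = 130
Change 2: A[4] 29 -> 0, delta = -29, sum = 101

Answer: 101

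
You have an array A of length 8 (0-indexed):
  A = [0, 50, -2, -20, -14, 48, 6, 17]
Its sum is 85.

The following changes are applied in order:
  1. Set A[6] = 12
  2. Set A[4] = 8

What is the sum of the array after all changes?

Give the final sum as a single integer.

Initial sum: 85
Change 1: A[6] 6 -> 12, delta = 6, sum = 91
Change 2: A[4] -14 -> 8, delta = 22, sum = 113

Answer: 113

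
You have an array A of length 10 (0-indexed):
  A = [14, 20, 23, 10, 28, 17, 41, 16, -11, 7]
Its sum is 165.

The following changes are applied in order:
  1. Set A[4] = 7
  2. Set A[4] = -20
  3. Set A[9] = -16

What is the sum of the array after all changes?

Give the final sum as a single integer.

Initial sum: 165
Change 1: A[4] 28 -> 7, delta = -21, sum = 144
Change 2: A[4] 7 -> -20, delta = -27, sum = 117
Change 3: A[9] 7 -> -16, delta = -23, sum = 94

Answer: 94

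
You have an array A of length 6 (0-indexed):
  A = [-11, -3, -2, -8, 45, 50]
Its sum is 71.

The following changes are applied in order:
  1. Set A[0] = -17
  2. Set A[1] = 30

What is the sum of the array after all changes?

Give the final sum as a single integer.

Initial sum: 71
Change 1: A[0] -11 -> -17, delta = -6, sum = 65
Change 2: A[1] -3 -> 30, delta = 33, sum = 98

Answer: 98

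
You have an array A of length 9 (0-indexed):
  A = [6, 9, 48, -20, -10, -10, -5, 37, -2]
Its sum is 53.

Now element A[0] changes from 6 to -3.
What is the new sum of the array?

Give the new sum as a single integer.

Answer: 44

Derivation:
Old value at index 0: 6
New value at index 0: -3
Delta = -3 - 6 = -9
New sum = old_sum + delta = 53 + (-9) = 44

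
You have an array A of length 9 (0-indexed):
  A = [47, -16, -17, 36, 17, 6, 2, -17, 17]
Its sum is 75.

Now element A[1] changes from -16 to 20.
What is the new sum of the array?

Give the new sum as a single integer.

Old value at index 1: -16
New value at index 1: 20
Delta = 20 - -16 = 36
New sum = old_sum + delta = 75 + (36) = 111

Answer: 111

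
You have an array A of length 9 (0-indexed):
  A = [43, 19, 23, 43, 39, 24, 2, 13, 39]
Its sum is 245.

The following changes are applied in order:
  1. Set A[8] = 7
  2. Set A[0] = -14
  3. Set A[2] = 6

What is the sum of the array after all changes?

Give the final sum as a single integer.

Initial sum: 245
Change 1: A[8] 39 -> 7, delta = -32, sum = 213
Change 2: A[0] 43 -> -14, delta = -57, sum = 156
Change 3: A[2] 23 -> 6, delta = -17, sum = 139

Answer: 139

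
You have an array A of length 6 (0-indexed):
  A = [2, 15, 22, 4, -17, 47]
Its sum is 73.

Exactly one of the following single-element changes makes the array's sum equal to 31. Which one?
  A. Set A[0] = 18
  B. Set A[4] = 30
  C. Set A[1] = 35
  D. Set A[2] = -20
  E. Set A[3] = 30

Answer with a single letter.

Answer: D

Derivation:
Option A: A[0] 2->18, delta=16, new_sum=73+(16)=89
Option B: A[4] -17->30, delta=47, new_sum=73+(47)=120
Option C: A[1] 15->35, delta=20, new_sum=73+(20)=93
Option D: A[2] 22->-20, delta=-42, new_sum=73+(-42)=31 <-- matches target
Option E: A[3] 4->30, delta=26, new_sum=73+(26)=99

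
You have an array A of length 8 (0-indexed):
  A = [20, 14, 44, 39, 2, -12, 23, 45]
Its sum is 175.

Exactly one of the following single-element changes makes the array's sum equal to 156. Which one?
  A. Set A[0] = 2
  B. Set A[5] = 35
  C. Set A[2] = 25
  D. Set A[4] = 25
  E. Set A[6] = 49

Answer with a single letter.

Option A: A[0] 20->2, delta=-18, new_sum=175+(-18)=157
Option B: A[5] -12->35, delta=47, new_sum=175+(47)=222
Option C: A[2] 44->25, delta=-19, new_sum=175+(-19)=156 <-- matches target
Option D: A[4] 2->25, delta=23, new_sum=175+(23)=198
Option E: A[6] 23->49, delta=26, new_sum=175+(26)=201

Answer: C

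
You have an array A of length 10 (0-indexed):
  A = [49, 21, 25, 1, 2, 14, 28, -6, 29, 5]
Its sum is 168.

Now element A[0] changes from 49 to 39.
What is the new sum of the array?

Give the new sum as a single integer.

Answer: 158

Derivation:
Old value at index 0: 49
New value at index 0: 39
Delta = 39 - 49 = -10
New sum = old_sum + delta = 168 + (-10) = 158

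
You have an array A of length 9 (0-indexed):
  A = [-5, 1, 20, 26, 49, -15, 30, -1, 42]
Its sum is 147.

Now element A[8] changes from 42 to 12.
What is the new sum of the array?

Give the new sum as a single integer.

Answer: 117

Derivation:
Old value at index 8: 42
New value at index 8: 12
Delta = 12 - 42 = -30
New sum = old_sum + delta = 147 + (-30) = 117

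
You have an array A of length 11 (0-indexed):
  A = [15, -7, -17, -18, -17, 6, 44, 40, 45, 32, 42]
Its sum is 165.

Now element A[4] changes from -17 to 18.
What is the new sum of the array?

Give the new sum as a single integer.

Old value at index 4: -17
New value at index 4: 18
Delta = 18 - -17 = 35
New sum = old_sum + delta = 165 + (35) = 200

Answer: 200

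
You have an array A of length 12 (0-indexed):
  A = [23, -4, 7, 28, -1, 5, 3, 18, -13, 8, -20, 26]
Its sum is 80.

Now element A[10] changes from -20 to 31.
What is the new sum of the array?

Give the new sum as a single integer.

Old value at index 10: -20
New value at index 10: 31
Delta = 31 - -20 = 51
New sum = old_sum + delta = 80 + (51) = 131

Answer: 131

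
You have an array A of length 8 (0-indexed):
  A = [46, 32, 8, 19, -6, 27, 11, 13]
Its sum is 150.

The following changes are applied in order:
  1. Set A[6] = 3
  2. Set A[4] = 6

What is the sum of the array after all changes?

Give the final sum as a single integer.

Initial sum: 150
Change 1: A[6] 11 -> 3, delta = -8, sum = 142
Change 2: A[4] -6 -> 6, delta = 12, sum = 154

Answer: 154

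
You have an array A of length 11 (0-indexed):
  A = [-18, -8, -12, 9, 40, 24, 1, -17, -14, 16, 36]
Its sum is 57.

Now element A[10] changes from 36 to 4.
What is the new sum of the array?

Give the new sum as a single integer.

Old value at index 10: 36
New value at index 10: 4
Delta = 4 - 36 = -32
New sum = old_sum + delta = 57 + (-32) = 25

Answer: 25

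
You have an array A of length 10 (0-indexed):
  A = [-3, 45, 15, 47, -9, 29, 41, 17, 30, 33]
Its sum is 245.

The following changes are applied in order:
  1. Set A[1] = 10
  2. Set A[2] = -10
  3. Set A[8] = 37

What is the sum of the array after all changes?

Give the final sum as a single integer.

Answer: 192

Derivation:
Initial sum: 245
Change 1: A[1] 45 -> 10, delta = -35, sum = 210
Change 2: A[2] 15 -> -10, delta = -25, sum = 185
Change 3: A[8] 30 -> 37, delta = 7, sum = 192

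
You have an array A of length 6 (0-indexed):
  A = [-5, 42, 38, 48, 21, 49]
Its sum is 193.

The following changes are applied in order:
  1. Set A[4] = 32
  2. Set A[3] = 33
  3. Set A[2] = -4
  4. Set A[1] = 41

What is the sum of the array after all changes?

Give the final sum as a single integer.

Initial sum: 193
Change 1: A[4] 21 -> 32, delta = 11, sum = 204
Change 2: A[3] 48 -> 33, delta = -15, sum = 189
Change 3: A[2] 38 -> -4, delta = -42, sum = 147
Change 4: A[1] 42 -> 41, delta = -1, sum = 146

Answer: 146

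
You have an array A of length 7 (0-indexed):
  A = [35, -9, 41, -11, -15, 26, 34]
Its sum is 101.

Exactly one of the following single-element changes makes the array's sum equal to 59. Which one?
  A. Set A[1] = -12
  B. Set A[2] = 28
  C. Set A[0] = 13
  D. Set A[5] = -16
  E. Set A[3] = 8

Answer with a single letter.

Option A: A[1] -9->-12, delta=-3, new_sum=101+(-3)=98
Option B: A[2] 41->28, delta=-13, new_sum=101+(-13)=88
Option C: A[0] 35->13, delta=-22, new_sum=101+(-22)=79
Option D: A[5] 26->-16, delta=-42, new_sum=101+(-42)=59 <-- matches target
Option E: A[3] -11->8, delta=19, new_sum=101+(19)=120

Answer: D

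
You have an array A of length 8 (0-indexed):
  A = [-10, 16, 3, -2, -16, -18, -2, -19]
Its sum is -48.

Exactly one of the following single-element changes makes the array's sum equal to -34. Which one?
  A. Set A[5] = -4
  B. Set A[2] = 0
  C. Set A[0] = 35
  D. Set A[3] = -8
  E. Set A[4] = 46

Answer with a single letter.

Option A: A[5] -18->-4, delta=14, new_sum=-48+(14)=-34 <-- matches target
Option B: A[2] 3->0, delta=-3, new_sum=-48+(-3)=-51
Option C: A[0] -10->35, delta=45, new_sum=-48+(45)=-3
Option D: A[3] -2->-8, delta=-6, new_sum=-48+(-6)=-54
Option E: A[4] -16->46, delta=62, new_sum=-48+(62)=14

Answer: A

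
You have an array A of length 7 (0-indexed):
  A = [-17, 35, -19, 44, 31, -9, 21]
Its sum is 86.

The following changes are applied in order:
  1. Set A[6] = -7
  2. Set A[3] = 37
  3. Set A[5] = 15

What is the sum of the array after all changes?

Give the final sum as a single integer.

Initial sum: 86
Change 1: A[6] 21 -> -7, delta = -28, sum = 58
Change 2: A[3] 44 -> 37, delta = -7, sum = 51
Change 3: A[5] -9 -> 15, delta = 24, sum = 75

Answer: 75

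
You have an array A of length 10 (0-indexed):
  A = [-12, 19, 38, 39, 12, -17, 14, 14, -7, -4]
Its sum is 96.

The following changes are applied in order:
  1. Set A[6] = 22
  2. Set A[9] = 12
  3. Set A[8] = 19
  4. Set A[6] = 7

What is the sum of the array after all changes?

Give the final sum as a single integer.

Initial sum: 96
Change 1: A[6] 14 -> 22, delta = 8, sum = 104
Change 2: A[9] -4 -> 12, delta = 16, sum = 120
Change 3: A[8] -7 -> 19, delta = 26, sum = 146
Change 4: A[6] 22 -> 7, delta = -15, sum = 131

Answer: 131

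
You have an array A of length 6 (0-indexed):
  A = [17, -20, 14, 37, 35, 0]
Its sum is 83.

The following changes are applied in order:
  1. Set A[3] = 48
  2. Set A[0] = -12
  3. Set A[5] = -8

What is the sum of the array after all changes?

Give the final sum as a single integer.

Initial sum: 83
Change 1: A[3] 37 -> 48, delta = 11, sum = 94
Change 2: A[0] 17 -> -12, delta = -29, sum = 65
Change 3: A[5] 0 -> -8, delta = -8, sum = 57

Answer: 57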